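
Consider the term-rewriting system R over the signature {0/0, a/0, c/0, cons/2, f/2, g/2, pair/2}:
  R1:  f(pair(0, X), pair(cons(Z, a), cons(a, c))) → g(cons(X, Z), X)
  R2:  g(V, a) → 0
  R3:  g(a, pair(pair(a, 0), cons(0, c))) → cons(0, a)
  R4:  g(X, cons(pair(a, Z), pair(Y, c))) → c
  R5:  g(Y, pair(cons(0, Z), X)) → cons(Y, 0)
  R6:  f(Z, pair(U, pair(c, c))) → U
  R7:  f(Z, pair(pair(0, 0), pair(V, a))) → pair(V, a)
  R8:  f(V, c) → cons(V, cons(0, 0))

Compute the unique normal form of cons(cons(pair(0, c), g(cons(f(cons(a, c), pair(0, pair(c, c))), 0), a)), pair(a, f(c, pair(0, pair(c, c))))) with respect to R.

cons(cons(pair(0, c), 0), pair(a, 0))

1. cons(cons(pair(0, c), g(cons(f(cons(a, c), pair(0, pair(c, c))), 0), a)), pair(a, f(c, pair(0, pair(c, c)))))  →  cons(cons(pair(0, c), 0), pair(a, f(c, pair(0, pair(c, c)))))   [R2 at 1.2]
2. cons(cons(pair(0, c), 0), pair(a, f(c, pair(0, pair(c, c)))))  →  cons(cons(pair(0, c), 0), pair(a, 0))   [R6 at 2.2]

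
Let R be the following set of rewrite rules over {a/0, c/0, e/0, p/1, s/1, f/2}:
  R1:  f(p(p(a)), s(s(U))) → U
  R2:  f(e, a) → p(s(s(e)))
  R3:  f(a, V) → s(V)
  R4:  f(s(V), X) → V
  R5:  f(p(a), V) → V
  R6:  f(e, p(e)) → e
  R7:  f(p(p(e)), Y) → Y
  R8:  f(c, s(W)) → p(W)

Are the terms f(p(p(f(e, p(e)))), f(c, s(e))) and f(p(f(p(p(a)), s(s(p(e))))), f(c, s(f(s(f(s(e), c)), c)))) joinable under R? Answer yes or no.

yes — NF(t₁) = p(e), NF(t₂) = p(e)

Reduce t₁ = f(p(p(f(e, p(e)))), f(c, s(e))):
1. f(p(p(f(e, p(e)))), f(c, s(e)))  →  f(p(p(e)), f(c, s(e)))   [R6 at 1.1.1]
2. f(p(p(e)), f(c, s(e)))  →  f(c, s(e))   [R7 at ε]
3. f(c, s(e))  →  p(e)   [R8 at ε]

Reduce t₂ = f(p(f(p(p(a)), s(s(p(e))))), f(c, s(f(s(f(s(e), c)), c)))):
1. f(p(f(p(p(a)), s(s(p(e))))), f(c, s(f(s(f(s(e), c)), c))))  →  f(p(p(e)), f(c, s(f(s(f(s(e), c)), c))))   [R1 at 1.1]
2. f(p(p(e)), f(c, s(f(s(f(s(e), c)), c))))  →  f(c, s(f(s(f(s(e), c)), c)))   [R7 at ε]
3. f(c, s(f(s(f(s(e), c)), c)))  →  p(f(s(f(s(e), c)), c))   [R8 at ε]
4. p(f(s(f(s(e), c)), c))  →  p(f(s(e), c))   [R4 at 1]
5. p(f(s(e), c))  →  p(e)   [R4 at 1]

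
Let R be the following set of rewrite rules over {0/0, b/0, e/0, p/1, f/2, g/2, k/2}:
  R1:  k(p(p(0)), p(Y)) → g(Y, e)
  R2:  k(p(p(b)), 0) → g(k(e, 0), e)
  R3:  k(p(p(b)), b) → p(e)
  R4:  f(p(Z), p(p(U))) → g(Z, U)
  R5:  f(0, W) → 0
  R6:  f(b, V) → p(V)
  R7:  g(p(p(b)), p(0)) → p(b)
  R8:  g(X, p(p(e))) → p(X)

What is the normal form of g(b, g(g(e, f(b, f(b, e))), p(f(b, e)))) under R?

p(b)

1. g(b, g(g(e, f(b, f(b, e))), p(f(b, e))))  →  g(b, g(g(e, p(f(b, e))), p(f(b, e))))   [R6 at 2.1.2]
2. g(b, g(g(e, p(f(b, e))), p(f(b, e))))  →  g(b, g(g(e, p(p(e))), p(f(b, e))))   [R6 at 2.1.2.1]
3. g(b, g(g(e, p(p(e))), p(f(b, e))))  →  g(b, g(p(e), p(f(b, e))))   [R8 at 2.1]
4. g(b, g(p(e), p(f(b, e))))  →  g(b, g(p(e), p(p(e))))   [R6 at 2.2.1]
5. g(b, g(p(e), p(p(e))))  →  g(b, p(p(e)))   [R8 at 2]
6. g(b, p(p(e)))  →  p(b)   [R8 at ε]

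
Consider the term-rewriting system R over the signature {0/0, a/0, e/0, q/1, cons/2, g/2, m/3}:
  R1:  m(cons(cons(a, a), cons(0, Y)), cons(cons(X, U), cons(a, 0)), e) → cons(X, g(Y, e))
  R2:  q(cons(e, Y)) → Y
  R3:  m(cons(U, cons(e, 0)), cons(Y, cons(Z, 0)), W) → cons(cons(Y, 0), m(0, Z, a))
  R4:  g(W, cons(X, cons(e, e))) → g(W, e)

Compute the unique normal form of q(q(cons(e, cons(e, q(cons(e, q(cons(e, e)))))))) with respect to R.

1. q(q(cons(e, cons(e, q(cons(e, q(cons(e, e))))))))  →  q(cons(e, q(cons(e, q(cons(e, e))))))   [R2 at 1]
2. q(cons(e, q(cons(e, q(cons(e, e))))))  →  q(cons(e, q(cons(e, e))))   [R2 at ε]
3. q(cons(e, q(cons(e, e))))  →  q(cons(e, e))   [R2 at ε]
4. q(cons(e, e))  →  e   [R2 at ε]

e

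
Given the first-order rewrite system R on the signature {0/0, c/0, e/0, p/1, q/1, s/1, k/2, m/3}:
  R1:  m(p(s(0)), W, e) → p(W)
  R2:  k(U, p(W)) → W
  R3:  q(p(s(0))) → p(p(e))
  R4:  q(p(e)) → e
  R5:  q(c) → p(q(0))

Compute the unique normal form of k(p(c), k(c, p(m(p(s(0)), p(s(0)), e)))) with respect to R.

1. k(p(c), k(c, p(m(p(s(0)), p(s(0)), e))))  →  k(p(c), m(p(s(0)), p(s(0)), e))   [R2 at 2]
2. k(p(c), m(p(s(0)), p(s(0)), e))  →  k(p(c), p(p(s(0))))   [R1 at 2]
3. k(p(c), p(p(s(0))))  →  p(s(0))   [R2 at ε]

p(s(0))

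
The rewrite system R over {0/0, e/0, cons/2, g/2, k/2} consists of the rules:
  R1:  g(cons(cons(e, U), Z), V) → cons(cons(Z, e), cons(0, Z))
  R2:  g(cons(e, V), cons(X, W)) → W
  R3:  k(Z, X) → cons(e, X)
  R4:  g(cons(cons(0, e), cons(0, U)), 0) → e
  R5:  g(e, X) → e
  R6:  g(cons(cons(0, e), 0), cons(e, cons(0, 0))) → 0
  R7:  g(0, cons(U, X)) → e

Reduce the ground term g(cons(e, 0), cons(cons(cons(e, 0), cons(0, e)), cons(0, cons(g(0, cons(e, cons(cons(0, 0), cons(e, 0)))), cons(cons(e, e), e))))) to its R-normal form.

cons(0, cons(e, cons(cons(e, e), e)))

1. g(cons(e, 0), cons(cons(cons(e, 0), cons(0, e)), cons(0, cons(g(0, cons(e, cons(cons(0, 0), cons(e, 0)))), cons(cons(e, e), e)))))  →  cons(0, cons(g(0, cons(e, cons(cons(0, 0), cons(e, 0)))), cons(cons(e, e), e)))   [R2 at ε]
2. cons(0, cons(g(0, cons(e, cons(cons(0, 0), cons(e, 0)))), cons(cons(e, e), e)))  →  cons(0, cons(e, cons(cons(e, e), e)))   [R7 at 2.1]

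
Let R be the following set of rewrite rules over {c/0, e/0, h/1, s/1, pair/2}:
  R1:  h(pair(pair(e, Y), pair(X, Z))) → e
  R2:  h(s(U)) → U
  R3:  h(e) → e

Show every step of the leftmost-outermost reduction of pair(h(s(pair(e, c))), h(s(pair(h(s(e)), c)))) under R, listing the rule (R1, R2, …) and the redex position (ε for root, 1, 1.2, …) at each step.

pair(pair(e, c), pair(e, c))

1. pair(h(s(pair(e, c))), h(s(pair(h(s(e)), c))))  →  pair(pair(e, c), h(s(pair(h(s(e)), c))))   [R2 at 1]
2. pair(pair(e, c), h(s(pair(h(s(e)), c))))  →  pair(pair(e, c), pair(h(s(e)), c))   [R2 at 2]
3. pair(pair(e, c), pair(h(s(e)), c))  →  pair(pair(e, c), pair(e, c))   [R2 at 2.1]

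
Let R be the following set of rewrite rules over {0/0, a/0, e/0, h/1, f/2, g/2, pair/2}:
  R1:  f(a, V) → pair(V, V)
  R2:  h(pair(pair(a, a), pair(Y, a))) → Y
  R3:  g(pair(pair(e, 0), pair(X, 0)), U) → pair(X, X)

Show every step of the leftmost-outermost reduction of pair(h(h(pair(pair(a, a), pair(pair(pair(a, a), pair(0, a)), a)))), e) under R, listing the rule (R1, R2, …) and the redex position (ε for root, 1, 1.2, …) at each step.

pair(0, e)

1. pair(h(h(pair(pair(a, a), pair(pair(pair(a, a), pair(0, a)), a)))), e)  →  pair(h(pair(pair(a, a), pair(0, a))), e)   [R2 at 1.1]
2. pair(h(pair(pair(a, a), pair(0, a))), e)  →  pair(0, e)   [R2 at 1]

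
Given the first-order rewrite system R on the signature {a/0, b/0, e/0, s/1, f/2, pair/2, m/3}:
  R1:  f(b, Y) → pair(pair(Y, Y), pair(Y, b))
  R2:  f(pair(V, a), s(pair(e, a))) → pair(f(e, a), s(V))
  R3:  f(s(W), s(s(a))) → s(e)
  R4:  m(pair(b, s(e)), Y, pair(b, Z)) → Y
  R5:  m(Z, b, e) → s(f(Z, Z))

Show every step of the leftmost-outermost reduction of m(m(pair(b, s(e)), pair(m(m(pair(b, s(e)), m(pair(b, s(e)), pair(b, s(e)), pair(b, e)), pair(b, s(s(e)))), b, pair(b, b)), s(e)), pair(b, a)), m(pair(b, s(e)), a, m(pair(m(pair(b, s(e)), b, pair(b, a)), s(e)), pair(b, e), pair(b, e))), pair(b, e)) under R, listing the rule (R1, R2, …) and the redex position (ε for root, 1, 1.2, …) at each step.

1. m(m(pair(b, s(e)), pair(m(m(pair(b, s(e)), m(pair(b, s(e)), pair(b, s(e)), pair(b, e)), pair(b, s(s(e)))), b, pair(b, b)), s(e)), pair(b, a)), m(pair(b, s(e)), a, m(pair(m(pair(b, s(e)), b, pair(b, a)), s(e)), pair(b, e), pair(b, e))), pair(b, e))  →  m(pair(m(m(pair(b, s(e)), m(pair(b, s(e)), pair(b, s(e)), pair(b, e)), pair(b, s(s(e)))), b, pair(b, b)), s(e)), m(pair(b, s(e)), a, m(pair(m(pair(b, s(e)), b, pair(b, a)), s(e)), pair(b, e), pair(b, e))), pair(b, e))   [R4 at 1]
2. m(pair(m(m(pair(b, s(e)), m(pair(b, s(e)), pair(b, s(e)), pair(b, e)), pair(b, s(s(e)))), b, pair(b, b)), s(e)), m(pair(b, s(e)), a, m(pair(m(pair(b, s(e)), b, pair(b, a)), s(e)), pair(b, e), pair(b, e))), pair(b, e))  →  m(pair(m(m(pair(b, s(e)), pair(b, s(e)), pair(b, e)), b, pair(b, b)), s(e)), m(pair(b, s(e)), a, m(pair(m(pair(b, s(e)), b, pair(b, a)), s(e)), pair(b, e), pair(b, e))), pair(b, e))   [R4 at 1.1.1]
3. m(pair(m(m(pair(b, s(e)), pair(b, s(e)), pair(b, e)), b, pair(b, b)), s(e)), m(pair(b, s(e)), a, m(pair(m(pair(b, s(e)), b, pair(b, a)), s(e)), pair(b, e), pair(b, e))), pair(b, e))  →  m(pair(m(pair(b, s(e)), b, pair(b, b)), s(e)), m(pair(b, s(e)), a, m(pair(m(pair(b, s(e)), b, pair(b, a)), s(e)), pair(b, e), pair(b, e))), pair(b, e))   [R4 at 1.1.1]
4. m(pair(m(pair(b, s(e)), b, pair(b, b)), s(e)), m(pair(b, s(e)), a, m(pair(m(pair(b, s(e)), b, pair(b, a)), s(e)), pair(b, e), pair(b, e))), pair(b, e))  →  m(pair(b, s(e)), m(pair(b, s(e)), a, m(pair(m(pair(b, s(e)), b, pair(b, a)), s(e)), pair(b, e), pair(b, e))), pair(b, e))   [R4 at 1.1]
5. m(pair(b, s(e)), m(pair(b, s(e)), a, m(pair(m(pair(b, s(e)), b, pair(b, a)), s(e)), pair(b, e), pair(b, e))), pair(b, e))  →  m(pair(b, s(e)), a, m(pair(m(pair(b, s(e)), b, pair(b, a)), s(e)), pair(b, e), pair(b, e)))   [R4 at ε]
6. m(pair(b, s(e)), a, m(pair(m(pair(b, s(e)), b, pair(b, a)), s(e)), pair(b, e), pair(b, e)))  →  m(pair(b, s(e)), a, m(pair(b, s(e)), pair(b, e), pair(b, e)))   [R4 at 3.1.1]
7. m(pair(b, s(e)), a, m(pair(b, s(e)), pair(b, e), pair(b, e)))  →  m(pair(b, s(e)), a, pair(b, e))   [R4 at 3]
8. m(pair(b, s(e)), a, pair(b, e))  →  a   [R4 at ε]

a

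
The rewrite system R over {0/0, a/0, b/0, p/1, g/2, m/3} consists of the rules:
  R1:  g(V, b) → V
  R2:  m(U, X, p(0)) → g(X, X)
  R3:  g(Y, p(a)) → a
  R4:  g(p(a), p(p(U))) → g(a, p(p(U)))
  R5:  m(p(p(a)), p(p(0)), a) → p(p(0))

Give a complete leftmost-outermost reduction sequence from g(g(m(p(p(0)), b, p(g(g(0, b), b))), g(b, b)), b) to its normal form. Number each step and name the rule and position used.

b

1. g(g(m(p(p(0)), b, p(g(g(0, b), b))), g(b, b)), b)  →  g(m(p(p(0)), b, p(g(g(0, b), b))), g(b, b))   [R1 at ε]
2. g(m(p(p(0)), b, p(g(g(0, b), b))), g(b, b))  →  g(m(p(p(0)), b, p(g(0, b))), g(b, b))   [R1 at 1.3.1]
3. g(m(p(p(0)), b, p(g(0, b))), g(b, b))  →  g(m(p(p(0)), b, p(0)), g(b, b))   [R1 at 1.3.1]
4. g(m(p(p(0)), b, p(0)), g(b, b))  →  g(g(b, b), g(b, b))   [R2 at 1]
5. g(g(b, b), g(b, b))  →  g(b, g(b, b))   [R1 at 1]
6. g(b, g(b, b))  →  g(b, b)   [R1 at 2]
7. g(b, b)  →  b   [R1 at ε]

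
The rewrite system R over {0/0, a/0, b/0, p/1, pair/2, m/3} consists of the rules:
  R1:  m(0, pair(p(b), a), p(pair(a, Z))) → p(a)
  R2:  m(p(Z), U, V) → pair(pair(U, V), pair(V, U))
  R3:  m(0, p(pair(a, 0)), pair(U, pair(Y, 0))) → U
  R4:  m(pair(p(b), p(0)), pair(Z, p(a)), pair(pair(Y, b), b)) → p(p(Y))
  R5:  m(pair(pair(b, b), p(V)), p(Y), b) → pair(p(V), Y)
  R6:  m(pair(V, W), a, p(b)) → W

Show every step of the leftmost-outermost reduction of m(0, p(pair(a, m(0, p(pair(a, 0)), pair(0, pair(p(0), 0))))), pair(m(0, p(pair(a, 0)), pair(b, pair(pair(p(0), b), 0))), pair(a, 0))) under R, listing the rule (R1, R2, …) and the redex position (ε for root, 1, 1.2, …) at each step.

1. m(0, p(pair(a, m(0, p(pair(a, 0)), pair(0, pair(p(0), 0))))), pair(m(0, p(pair(a, 0)), pair(b, pair(pair(p(0), b), 0))), pair(a, 0)))  →  m(0, p(pair(a, 0)), pair(m(0, p(pair(a, 0)), pair(b, pair(pair(p(0), b), 0))), pair(a, 0)))   [R3 at 2.1.2]
2. m(0, p(pair(a, 0)), pair(m(0, p(pair(a, 0)), pair(b, pair(pair(p(0), b), 0))), pair(a, 0)))  →  m(0, p(pair(a, 0)), pair(b, pair(pair(p(0), b), 0)))   [R3 at ε]
3. m(0, p(pair(a, 0)), pair(b, pair(pair(p(0), b), 0)))  →  b   [R3 at ε]

b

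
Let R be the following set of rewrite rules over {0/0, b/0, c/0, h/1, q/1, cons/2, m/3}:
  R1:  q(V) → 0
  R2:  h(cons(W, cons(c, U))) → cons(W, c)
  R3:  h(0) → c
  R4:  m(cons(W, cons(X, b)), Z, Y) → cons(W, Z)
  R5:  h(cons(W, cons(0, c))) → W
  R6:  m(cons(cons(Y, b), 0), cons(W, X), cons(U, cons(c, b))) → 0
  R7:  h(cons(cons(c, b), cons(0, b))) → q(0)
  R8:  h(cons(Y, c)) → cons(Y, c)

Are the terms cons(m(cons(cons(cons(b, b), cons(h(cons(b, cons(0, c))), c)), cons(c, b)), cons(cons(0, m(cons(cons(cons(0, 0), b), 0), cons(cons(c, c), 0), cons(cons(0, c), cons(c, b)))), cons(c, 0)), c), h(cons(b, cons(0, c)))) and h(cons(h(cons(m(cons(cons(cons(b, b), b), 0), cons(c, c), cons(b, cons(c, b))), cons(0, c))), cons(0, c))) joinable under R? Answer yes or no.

Reduce t₁ = cons(m(cons(cons(cons(b, b), cons(h(cons(b, cons(0, c))), c)), cons(c, b)), cons(cons(0, m(cons(cons(cons(0, 0), b), 0), cons(cons(c, c), 0), cons(cons(0, c), cons(c, b)))), cons(c, 0)), c), h(cons(b, cons(0, c)))):
1. cons(m(cons(cons(cons(b, b), cons(h(cons(b, cons(0, c))), c)), cons(c, b)), cons(cons(0, m(cons(cons(cons(0, 0), b), 0), cons(cons(c, c), 0), cons(cons(0, c), cons(c, b)))), cons(c, 0)), c), h(cons(b, cons(0, c))))  →  cons(cons(cons(cons(b, b), cons(h(cons(b, cons(0, c))), c)), cons(cons(0, m(cons(cons(cons(0, 0), b), 0), cons(cons(c, c), 0), cons(cons(0, c), cons(c, b)))), cons(c, 0))), h(cons(b, cons(0, c))))   [R4 at 1]
2. cons(cons(cons(cons(b, b), cons(h(cons(b, cons(0, c))), c)), cons(cons(0, m(cons(cons(cons(0, 0), b), 0), cons(cons(c, c), 0), cons(cons(0, c), cons(c, b)))), cons(c, 0))), h(cons(b, cons(0, c))))  →  cons(cons(cons(cons(b, b), cons(b, c)), cons(cons(0, m(cons(cons(cons(0, 0), b), 0), cons(cons(c, c), 0), cons(cons(0, c), cons(c, b)))), cons(c, 0))), h(cons(b, cons(0, c))))   [R5 at 1.1.2.1]
3. cons(cons(cons(cons(b, b), cons(b, c)), cons(cons(0, m(cons(cons(cons(0, 0), b), 0), cons(cons(c, c), 0), cons(cons(0, c), cons(c, b)))), cons(c, 0))), h(cons(b, cons(0, c))))  →  cons(cons(cons(cons(b, b), cons(b, c)), cons(cons(0, 0), cons(c, 0))), h(cons(b, cons(0, c))))   [R6 at 1.2.1.2]
4. cons(cons(cons(cons(b, b), cons(b, c)), cons(cons(0, 0), cons(c, 0))), h(cons(b, cons(0, c))))  →  cons(cons(cons(cons(b, b), cons(b, c)), cons(cons(0, 0), cons(c, 0))), b)   [R5 at 2]

Reduce t₂ = h(cons(h(cons(m(cons(cons(cons(b, b), b), 0), cons(c, c), cons(b, cons(c, b))), cons(0, c))), cons(0, c))):
1. h(cons(h(cons(m(cons(cons(cons(b, b), b), 0), cons(c, c), cons(b, cons(c, b))), cons(0, c))), cons(0, c)))  →  h(cons(m(cons(cons(cons(b, b), b), 0), cons(c, c), cons(b, cons(c, b))), cons(0, c)))   [R5 at ε]
2. h(cons(m(cons(cons(cons(b, b), b), 0), cons(c, c), cons(b, cons(c, b))), cons(0, c)))  →  m(cons(cons(cons(b, b), b), 0), cons(c, c), cons(b, cons(c, b)))   [R5 at ε]
3. m(cons(cons(cons(b, b), b), 0), cons(c, c), cons(b, cons(c, b)))  →  0   [R6 at ε]

no — NF(t₁) = cons(cons(cons(cons(b, b), cons(b, c)), cons(cons(0, 0), cons(c, 0))), b), NF(t₂) = 0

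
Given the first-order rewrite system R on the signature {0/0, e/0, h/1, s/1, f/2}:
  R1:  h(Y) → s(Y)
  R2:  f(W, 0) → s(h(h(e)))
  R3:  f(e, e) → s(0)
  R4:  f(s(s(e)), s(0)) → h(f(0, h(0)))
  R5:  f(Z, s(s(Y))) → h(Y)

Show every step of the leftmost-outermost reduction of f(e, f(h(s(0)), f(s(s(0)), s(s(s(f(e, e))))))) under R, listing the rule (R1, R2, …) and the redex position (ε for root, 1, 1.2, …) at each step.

s(0)

1. f(e, f(h(s(0)), f(s(s(0)), s(s(s(f(e, e)))))))  →  f(e, f(s(s(0)), f(s(s(0)), s(s(s(f(e, e)))))))   [R1 at 2.1]
2. f(e, f(s(s(0)), f(s(s(0)), s(s(s(f(e, e)))))))  →  f(e, f(s(s(0)), h(s(f(e, e)))))   [R5 at 2.2]
3. f(e, f(s(s(0)), h(s(f(e, e)))))  →  f(e, f(s(s(0)), s(s(f(e, e)))))   [R1 at 2.2]
4. f(e, f(s(s(0)), s(s(f(e, e)))))  →  f(e, h(f(e, e)))   [R5 at 2]
5. f(e, h(f(e, e)))  →  f(e, s(f(e, e)))   [R1 at 2]
6. f(e, s(f(e, e)))  →  f(e, s(s(0)))   [R3 at 2.1]
7. f(e, s(s(0)))  →  h(0)   [R5 at ε]
8. h(0)  →  s(0)   [R1 at ε]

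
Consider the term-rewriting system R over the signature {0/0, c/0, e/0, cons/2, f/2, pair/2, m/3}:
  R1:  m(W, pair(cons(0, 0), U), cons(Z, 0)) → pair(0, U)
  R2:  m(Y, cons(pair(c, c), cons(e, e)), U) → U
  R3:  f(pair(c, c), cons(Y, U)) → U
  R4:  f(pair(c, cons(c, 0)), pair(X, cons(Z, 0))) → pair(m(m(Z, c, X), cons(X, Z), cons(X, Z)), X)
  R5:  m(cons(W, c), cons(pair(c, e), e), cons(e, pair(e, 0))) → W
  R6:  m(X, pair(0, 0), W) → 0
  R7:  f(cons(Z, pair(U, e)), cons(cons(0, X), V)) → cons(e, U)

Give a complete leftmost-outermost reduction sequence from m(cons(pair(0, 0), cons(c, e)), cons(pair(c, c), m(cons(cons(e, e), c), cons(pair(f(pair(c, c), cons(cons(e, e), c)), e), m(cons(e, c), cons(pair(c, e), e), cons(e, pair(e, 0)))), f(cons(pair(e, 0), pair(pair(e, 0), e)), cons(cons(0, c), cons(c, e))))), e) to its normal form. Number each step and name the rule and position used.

e

1. m(cons(pair(0, 0), cons(c, e)), cons(pair(c, c), m(cons(cons(e, e), c), cons(pair(f(pair(c, c), cons(cons(e, e), c)), e), m(cons(e, c), cons(pair(c, e), e), cons(e, pair(e, 0)))), f(cons(pair(e, 0), pair(pair(e, 0), e)), cons(cons(0, c), cons(c, e))))), e)  →  m(cons(pair(0, 0), cons(c, e)), cons(pair(c, c), m(cons(cons(e, e), c), cons(pair(c, e), m(cons(e, c), cons(pair(c, e), e), cons(e, pair(e, 0)))), f(cons(pair(e, 0), pair(pair(e, 0), e)), cons(cons(0, c), cons(c, e))))), e)   [R3 at 2.2.2.1.1]
2. m(cons(pair(0, 0), cons(c, e)), cons(pair(c, c), m(cons(cons(e, e), c), cons(pair(c, e), m(cons(e, c), cons(pair(c, e), e), cons(e, pair(e, 0)))), f(cons(pair(e, 0), pair(pair(e, 0), e)), cons(cons(0, c), cons(c, e))))), e)  →  m(cons(pair(0, 0), cons(c, e)), cons(pair(c, c), m(cons(cons(e, e), c), cons(pair(c, e), e), f(cons(pair(e, 0), pair(pair(e, 0), e)), cons(cons(0, c), cons(c, e))))), e)   [R5 at 2.2.2.2]
3. m(cons(pair(0, 0), cons(c, e)), cons(pair(c, c), m(cons(cons(e, e), c), cons(pair(c, e), e), f(cons(pair(e, 0), pair(pair(e, 0), e)), cons(cons(0, c), cons(c, e))))), e)  →  m(cons(pair(0, 0), cons(c, e)), cons(pair(c, c), m(cons(cons(e, e), c), cons(pair(c, e), e), cons(e, pair(e, 0)))), e)   [R7 at 2.2.3]
4. m(cons(pair(0, 0), cons(c, e)), cons(pair(c, c), m(cons(cons(e, e), c), cons(pair(c, e), e), cons(e, pair(e, 0)))), e)  →  m(cons(pair(0, 0), cons(c, e)), cons(pair(c, c), cons(e, e)), e)   [R5 at 2.2]
5. m(cons(pair(0, 0), cons(c, e)), cons(pair(c, c), cons(e, e)), e)  →  e   [R2 at ε]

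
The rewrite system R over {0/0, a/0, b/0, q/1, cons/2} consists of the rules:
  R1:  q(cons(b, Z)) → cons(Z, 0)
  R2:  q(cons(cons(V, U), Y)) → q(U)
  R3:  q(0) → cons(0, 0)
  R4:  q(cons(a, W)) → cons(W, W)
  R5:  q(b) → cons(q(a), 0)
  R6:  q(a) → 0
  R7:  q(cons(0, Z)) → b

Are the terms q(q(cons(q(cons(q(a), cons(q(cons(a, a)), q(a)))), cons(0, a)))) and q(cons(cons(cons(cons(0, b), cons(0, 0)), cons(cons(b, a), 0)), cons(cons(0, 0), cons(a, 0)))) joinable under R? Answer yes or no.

Reduce t₁ = q(q(cons(q(cons(q(a), cons(q(cons(a, a)), q(a)))), cons(0, a)))):
1. q(q(cons(q(cons(q(a), cons(q(cons(a, a)), q(a)))), cons(0, a))))  →  q(q(cons(q(cons(0, cons(q(cons(a, a)), q(a)))), cons(0, a))))   [R6 at 1.1.1.1.1]
2. q(q(cons(q(cons(0, cons(q(cons(a, a)), q(a)))), cons(0, a))))  →  q(q(cons(b, cons(0, a))))   [R7 at 1.1.1]
3. q(q(cons(b, cons(0, a))))  →  q(cons(cons(0, a), 0))   [R1 at 1]
4. q(cons(cons(0, a), 0))  →  q(a)   [R2 at ε]
5. q(a)  →  0   [R6 at ε]

Reduce t₂ = q(cons(cons(cons(cons(0, b), cons(0, 0)), cons(cons(b, a), 0)), cons(cons(0, 0), cons(a, 0)))):
1. q(cons(cons(cons(cons(0, b), cons(0, 0)), cons(cons(b, a), 0)), cons(cons(0, 0), cons(a, 0))))  →  q(cons(cons(b, a), 0))   [R2 at ε]
2. q(cons(cons(b, a), 0))  →  q(a)   [R2 at ε]
3. q(a)  →  0   [R6 at ε]

yes — NF(t₁) = 0, NF(t₂) = 0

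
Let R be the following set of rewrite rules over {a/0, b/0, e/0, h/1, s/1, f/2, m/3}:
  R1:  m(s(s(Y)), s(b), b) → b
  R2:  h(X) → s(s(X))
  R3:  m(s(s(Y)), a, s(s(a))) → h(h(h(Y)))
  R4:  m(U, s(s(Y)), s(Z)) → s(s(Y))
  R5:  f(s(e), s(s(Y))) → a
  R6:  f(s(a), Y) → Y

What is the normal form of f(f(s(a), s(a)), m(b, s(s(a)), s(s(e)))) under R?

1. f(f(s(a), s(a)), m(b, s(s(a)), s(s(e))))  →  f(s(a), m(b, s(s(a)), s(s(e))))   [R6 at 1]
2. f(s(a), m(b, s(s(a)), s(s(e))))  →  m(b, s(s(a)), s(s(e)))   [R6 at ε]
3. m(b, s(s(a)), s(s(e)))  →  s(s(a))   [R4 at ε]

s(s(a))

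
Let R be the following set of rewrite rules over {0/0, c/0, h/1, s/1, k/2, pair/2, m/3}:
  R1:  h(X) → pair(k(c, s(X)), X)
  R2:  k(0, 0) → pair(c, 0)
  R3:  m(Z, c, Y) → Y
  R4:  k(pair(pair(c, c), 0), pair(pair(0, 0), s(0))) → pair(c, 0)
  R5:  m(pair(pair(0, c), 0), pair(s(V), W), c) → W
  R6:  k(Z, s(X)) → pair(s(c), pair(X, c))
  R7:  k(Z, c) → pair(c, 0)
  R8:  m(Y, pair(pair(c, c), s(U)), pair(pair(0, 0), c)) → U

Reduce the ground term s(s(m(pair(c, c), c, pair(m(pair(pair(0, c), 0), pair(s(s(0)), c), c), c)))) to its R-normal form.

s(s(pair(c, c)))

1. s(s(m(pair(c, c), c, pair(m(pair(pair(0, c), 0), pair(s(s(0)), c), c), c))))  →  s(s(pair(m(pair(pair(0, c), 0), pair(s(s(0)), c), c), c)))   [R3 at 1.1]
2. s(s(pair(m(pair(pair(0, c), 0), pair(s(s(0)), c), c), c)))  →  s(s(pair(c, c)))   [R5 at 1.1.1]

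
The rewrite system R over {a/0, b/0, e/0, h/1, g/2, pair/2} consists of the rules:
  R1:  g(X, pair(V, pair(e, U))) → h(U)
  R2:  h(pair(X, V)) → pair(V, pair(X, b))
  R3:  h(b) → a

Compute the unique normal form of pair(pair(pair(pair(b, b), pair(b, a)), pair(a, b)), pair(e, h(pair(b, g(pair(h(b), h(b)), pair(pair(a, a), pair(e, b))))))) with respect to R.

1. pair(pair(pair(pair(b, b), pair(b, a)), pair(a, b)), pair(e, h(pair(b, g(pair(h(b), h(b)), pair(pair(a, a), pair(e, b)))))))  →  pair(pair(pair(pair(b, b), pair(b, a)), pair(a, b)), pair(e, pair(g(pair(h(b), h(b)), pair(pair(a, a), pair(e, b))), pair(b, b))))   [R2 at 2.2]
2. pair(pair(pair(pair(b, b), pair(b, a)), pair(a, b)), pair(e, pair(g(pair(h(b), h(b)), pair(pair(a, a), pair(e, b))), pair(b, b))))  →  pair(pair(pair(pair(b, b), pair(b, a)), pair(a, b)), pair(e, pair(h(b), pair(b, b))))   [R1 at 2.2.1]
3. pair(pair(pair(pair(b, b), pair(b, a)), pair(a, b)), pair(e, pair(h(b), pair(b, b))))  →  pair(pair(pair(pair(b, b), pair(b, a)), pair(a, b)), pair(e, pair(a, pair(b, b))))   [R3 at 2.2.1]

pair(pair(pair(pair(b, b), pair(b, a)), pair(a, b)), pair(e, pair(a, pair(b, b))))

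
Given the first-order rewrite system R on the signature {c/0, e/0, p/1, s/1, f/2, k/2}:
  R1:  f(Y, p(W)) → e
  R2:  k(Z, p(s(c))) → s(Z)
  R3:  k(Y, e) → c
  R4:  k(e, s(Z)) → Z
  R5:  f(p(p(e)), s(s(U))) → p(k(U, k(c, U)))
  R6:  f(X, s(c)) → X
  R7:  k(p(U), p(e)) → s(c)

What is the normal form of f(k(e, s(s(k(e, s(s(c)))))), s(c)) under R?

s(s(c))

1. f(k(e, s(s(k(e, s(s(c)))))), s(c))  →  k(e, s(s(k(e, s(s(c))))))   [R6 at ε]
2. k(e, s(s(k(e, s(s(c))))))  →  s(k(e, s(s(c))))   [R4 at ε]
3. s(k(e, s(s(c))))  →  s(s(c))   [R4 at 1]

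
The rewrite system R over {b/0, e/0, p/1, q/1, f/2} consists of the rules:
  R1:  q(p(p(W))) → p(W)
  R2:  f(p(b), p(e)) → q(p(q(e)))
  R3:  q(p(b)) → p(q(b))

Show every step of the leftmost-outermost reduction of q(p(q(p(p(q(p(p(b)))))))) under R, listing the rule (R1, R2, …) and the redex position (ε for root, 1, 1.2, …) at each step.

1. q(p(q(p(p(q(p(p(b))))))))  →  q(p(p(q(p(p(b))))))   [R1 at 1.1]
2. q(p(p(q(p(p(b))))))  →  p(q(p(p(b))))   [R1 at ε]
3. p(q(p(p(b))))  →  p(p(b))   [R1 at 1]

p(p(b))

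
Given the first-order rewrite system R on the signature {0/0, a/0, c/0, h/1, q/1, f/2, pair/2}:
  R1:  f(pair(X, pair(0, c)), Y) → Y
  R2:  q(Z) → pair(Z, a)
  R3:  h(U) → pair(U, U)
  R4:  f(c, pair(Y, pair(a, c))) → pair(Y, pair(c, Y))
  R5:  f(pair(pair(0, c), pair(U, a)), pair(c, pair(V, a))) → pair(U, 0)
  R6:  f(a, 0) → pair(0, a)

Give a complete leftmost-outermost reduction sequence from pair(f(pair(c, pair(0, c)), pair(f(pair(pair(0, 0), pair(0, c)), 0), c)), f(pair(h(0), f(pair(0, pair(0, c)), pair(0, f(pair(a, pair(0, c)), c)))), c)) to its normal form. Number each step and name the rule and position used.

pair(pair(0, c), c)

1. pair(f(pair(c, pair(0, c)), pair(f(pair(pair(0, 0), pair(0, c)), 0), c)), f(pair(h(0), f(pair(0, pair(0, c)), pair(0, f(pair(a, pair(0, c)), c)))), c))  →  pair(pair(f(pair(pair(0, 0), pair(0, c)), 0), c), f(pair(h(0), f(pair(0, pair(0, c)), pair(0, f(pair(a, pair(0, c)), c)))), c))   [R1 at 1]
2. pair(pair(f(pair(pair(0, 0), pair(0, c)), 0), c), f(pair(h(0), f(pair(0, pair(0, c)), pair(0, f(pair(a, pair(0, c)), c)))), c))  →  pair(pair(0, c), f(pair(h(0), f(pair(0, pair(0, c)), pair(0, f(pair(a, pair(0, c)), c)))), c))   [R1 at 1.1]
3. pair(pair(0, c), f(pair(h(0), f(pair(0, pair(0, c)), pair(0, f(pair(a, pair(0, c)), c)))), c))  →  pair(pair(0, c), f(pair(pair(0, 0), f(pair(0, pair(0, c)), pair(0, f(pair(a, pair(0, c)), c)))), c))   [R3 at 2.1.1]
4. pair(pair(0, c), f(pair(pair(0, 0), f(pair(0, pair(0, c)), pair(0, f(pair(a, pair(0, c)), c)))), c))  →  pair(pair(0, c), f(pair(pair(0, 0), pair(0, f(pair(a, pair(0, c)), c))), c))   [R1 at 2.1.2]
5. pair(pair(0, c), f(pair(pair(0, 0), pair(0, f(pair(a, pair(0, c)), c))), c))  →  pair(pair(0, c), f(pair(pair(0, 0), pair(0, c)), c))   [R1 at 2.1.2.2]
6. pair(pair(0, c), f(pair(pair(0, 0), pair(0, c)), c))  →  pair(pair(0, c), c)   [R1 at 2]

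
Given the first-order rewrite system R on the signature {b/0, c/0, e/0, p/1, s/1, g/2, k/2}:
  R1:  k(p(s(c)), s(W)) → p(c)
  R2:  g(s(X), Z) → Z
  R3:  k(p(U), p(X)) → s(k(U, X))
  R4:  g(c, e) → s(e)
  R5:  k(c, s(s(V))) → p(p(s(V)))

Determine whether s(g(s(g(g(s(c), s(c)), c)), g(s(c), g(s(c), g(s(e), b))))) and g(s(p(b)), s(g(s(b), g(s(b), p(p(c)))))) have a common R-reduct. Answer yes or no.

no — NF(t₁) = s(b), NF(t₂) = s(p(p(c)))

Reduce t₁ = s(g(s(g(g(s(c), s(c)), c)), g(s(c), g(s(c), g(s(e), b))))):
1. s(g(s(g(g(s(c), s(c)), c)), g(s(c), g(s(c), g(s(e), b)))))  →  s(g(s(c), g(s(c), g(s(e), b))))   [R2 at 1]
2. s(g(s(c), g(s(c), g(s(e), b))))  →  s(g(s(c), g(s(e), b)))   [R2 at 1]
3. s(g(s(c), g(s(e), b)))  →  s(g(s(e), b))   [R2 at 1]
4. s(g(s(e), b))  →  s(b)   [R2 at 1]

Reduce t₂ = g(s(p(b)), s(g(s(b), g(s(b), p(p(c)))))):
1. g(s(p(b)), s(g(s(b), g(s(b), p(p(c))))))  →  s(g(s(b), g(s(b), p(p(c)))))   [R2 at ε]
2. s(g(s(b), g(s(b), p(p(c)))))  →  s(g(s(b), p(p(c))))   [R2 at 1]
3. s(g(s(b), p(p(c))))  →  s(p(p(c)))   [R2 at 1]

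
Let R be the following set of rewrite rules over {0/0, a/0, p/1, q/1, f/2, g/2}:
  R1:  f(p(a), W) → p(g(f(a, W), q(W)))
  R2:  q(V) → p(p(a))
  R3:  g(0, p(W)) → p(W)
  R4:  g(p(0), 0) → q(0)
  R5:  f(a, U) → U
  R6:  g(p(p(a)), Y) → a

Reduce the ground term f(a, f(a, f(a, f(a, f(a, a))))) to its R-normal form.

1. f(a, f(a, f(a, f(a, f(a, a)))))  →  f(a, f(a, f(a, f(a, a))))   [R5 at ε]
2. f(a, f(a, f(a, f(a, a))))  →  f(a, f(a, f(a, a)))   [R5 at ε]
3. f(a, f(a, f(a, a)))  →  f(a, f(a, a))   [R5 at ε]
4. f(a, f(a, a))  →  f(a, a)   [R5 at ε]
5. f(a, a)  →  a   [R5 at ε]

a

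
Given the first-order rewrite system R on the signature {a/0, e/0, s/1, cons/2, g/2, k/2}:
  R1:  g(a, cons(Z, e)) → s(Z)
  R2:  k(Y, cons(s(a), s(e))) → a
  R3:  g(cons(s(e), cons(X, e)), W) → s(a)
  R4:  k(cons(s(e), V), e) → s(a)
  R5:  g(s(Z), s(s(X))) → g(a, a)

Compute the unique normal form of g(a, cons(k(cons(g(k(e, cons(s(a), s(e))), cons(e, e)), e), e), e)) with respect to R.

1. g(a, cons(k(cons(g(k(e, cons(s(a), s(e))), cons(e, e)), e), e), e))  →  s(k(cons(g(k(e, cons(s(a), s(e))), cons(e, e)), e), e))   [R1 at ε]
2. s(k(cons(g(k(e, cons(s(a), s(e))), cons(e, e)), e), e))  →  s(k(cons(g(a, cons(e, e)), e), e))   [R2 at 1.1.1.1]
3. s(k(cons(g(a, cons(e, e)), e), e))  →  s(k(cons(s(e), e), e))   [R1 at 1.1.1]
4. s(k(cons(s(e), e), e))  →  s(s(a))   [R4 at 1]

s(s(a))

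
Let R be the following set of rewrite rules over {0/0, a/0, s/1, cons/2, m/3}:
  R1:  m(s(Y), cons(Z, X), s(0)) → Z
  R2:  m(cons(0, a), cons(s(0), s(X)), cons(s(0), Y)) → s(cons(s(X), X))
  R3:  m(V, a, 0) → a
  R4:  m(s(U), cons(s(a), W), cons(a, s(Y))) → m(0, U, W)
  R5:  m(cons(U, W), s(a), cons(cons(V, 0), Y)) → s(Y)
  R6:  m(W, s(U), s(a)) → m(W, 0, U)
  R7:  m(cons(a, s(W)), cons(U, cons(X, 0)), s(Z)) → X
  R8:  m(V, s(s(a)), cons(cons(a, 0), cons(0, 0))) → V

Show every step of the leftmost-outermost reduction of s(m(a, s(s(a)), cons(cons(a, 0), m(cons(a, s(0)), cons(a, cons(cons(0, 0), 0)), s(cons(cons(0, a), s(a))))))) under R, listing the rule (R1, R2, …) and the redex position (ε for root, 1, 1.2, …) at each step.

s(a)

1. s(m(a, s(s(a)), cons(cons(a, 0), m(cons(a, s(0)), cons(a, cons(cons(0, 0), 0)), s(cons(cons(0, a), s(a)))))))  →  s(m(a, s(s(a)), cons(cons(a, 0), cons(0, 0))))   [R7 at 1.3.2]
2. s(m(a, s(s(a)), cons(cons(a, 0), cons(0, 0))))  →  s(a)   [R8 at 1]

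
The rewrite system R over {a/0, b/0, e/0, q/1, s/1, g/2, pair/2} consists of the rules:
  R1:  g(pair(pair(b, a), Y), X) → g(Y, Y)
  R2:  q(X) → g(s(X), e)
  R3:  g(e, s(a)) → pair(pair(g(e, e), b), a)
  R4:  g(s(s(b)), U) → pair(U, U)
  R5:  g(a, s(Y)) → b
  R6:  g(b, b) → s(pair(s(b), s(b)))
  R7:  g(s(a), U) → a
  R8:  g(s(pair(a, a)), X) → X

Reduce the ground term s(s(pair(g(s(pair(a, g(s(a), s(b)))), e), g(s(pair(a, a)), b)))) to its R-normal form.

s(s(pair(e, b)))

1. s(s(pair(g(s(pair(a, g(s(a), s(b)))), e), g(s(pair(a, a)), b))))  →  s(s(pair(g(s(pair(a, a)), e), g(s(pair(a, a)), b))))   [R7 at 1.1.1.1.1.2]
2. s(s(pair(g(s(pair(a, a)), e), g(s(pair(a, a)), b))))  →  s(s(pair(e, g(s(pair(a, a)), b))))   [R8 at 1.1.1]
3. s(s(pair(e, g(s(pair(a, a)), b))))  →  s(s(pair(e, b)))   [R8 at 1.1.2]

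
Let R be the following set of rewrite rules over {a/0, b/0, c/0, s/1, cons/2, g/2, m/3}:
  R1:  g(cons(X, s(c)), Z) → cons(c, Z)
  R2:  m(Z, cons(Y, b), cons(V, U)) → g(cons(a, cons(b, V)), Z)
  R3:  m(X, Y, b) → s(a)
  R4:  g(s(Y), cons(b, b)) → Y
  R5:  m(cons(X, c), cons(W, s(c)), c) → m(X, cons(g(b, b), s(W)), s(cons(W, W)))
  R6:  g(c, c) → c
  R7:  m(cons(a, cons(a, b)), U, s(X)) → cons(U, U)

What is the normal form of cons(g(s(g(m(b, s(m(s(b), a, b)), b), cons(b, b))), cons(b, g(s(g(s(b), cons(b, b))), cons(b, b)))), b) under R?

cons(a, b)

1. cons(g(s(g(m(b, s(m(s(b), a, b)), b), cons(b, b))), cons(b, g(s(g(s(b), cons(b, b))), cons(b, b)))), b)  →  cons(g(s(g(s(a), cons(b, b))), cons(b, g(s(g(s(b), cons(b, b))), cons(b, b)))), b)   [R3 at 1.1.1.1]
2. cons(g(s(g(s(a), cons(b, b))), cons(b, g(s(g(s(b), cons(b, b))), cons(b, b)))), b)  →  cons(g(s(a), cons(b, g(s(g(s(b), cons(b, b))), cons(b, b)))), b)   [R4 at 1.1.1]
3. cons(g(s(a), cons(b, g(s(g(s(b), cons(b, b))), cons(b, b)))), b)  →  cons(g(s(a), cons(b, g(s(b), cons(b, b)))), b)   [R4 at 1.2.2]
4. cons(g(s(a), cons(b, g(s(b), cons(b, b)))), b)  →  cons(g(s(a), cons(b, b)), b)   [R4 at 1.2.2]
5. cons(g(s(a), cons(b, b)), b)  →  cons(a, b)   [R4 at 1]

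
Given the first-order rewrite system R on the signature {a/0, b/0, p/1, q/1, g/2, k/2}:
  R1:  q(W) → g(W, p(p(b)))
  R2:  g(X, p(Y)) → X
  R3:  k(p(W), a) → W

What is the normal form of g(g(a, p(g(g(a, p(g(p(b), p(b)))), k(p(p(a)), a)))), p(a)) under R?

a

1. g(g(a, p(g(g(a, p(g(p(b), p(b)))), k(p(p(a)), a)))), p(a))  →  g(a, p(g(g(a, p(g(p(b), p(b)))), k(p(p(a)), a))))   [R2 at ε]
2. g(a, p(g(g(a, p(g(p(b), p(b)))), k(p(p(a)), a))))  →  a   [R2 at ε]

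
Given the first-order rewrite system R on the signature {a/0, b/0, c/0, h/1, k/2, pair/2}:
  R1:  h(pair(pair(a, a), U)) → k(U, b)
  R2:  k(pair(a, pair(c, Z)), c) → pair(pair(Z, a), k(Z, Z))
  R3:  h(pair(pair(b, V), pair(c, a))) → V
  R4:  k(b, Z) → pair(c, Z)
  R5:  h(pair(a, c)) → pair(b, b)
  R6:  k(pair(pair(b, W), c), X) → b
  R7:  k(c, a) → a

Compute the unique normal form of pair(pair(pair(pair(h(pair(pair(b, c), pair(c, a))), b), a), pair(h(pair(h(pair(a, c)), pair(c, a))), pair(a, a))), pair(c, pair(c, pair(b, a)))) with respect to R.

pair(pair(pair(pair(c, b), a), pair(b, pair(a, a))), pair(c, pair(c, pair(b, a))))

1. pair(pair(pair(pair(h(pair(pair(b, c), pair(c, a))), b), a), pair(h(pair(h(pair(a, c)), pair(c, a))), pair(a, a))), pair(c, pair(c, pair(b, a))))  →  pair(pair(pair(pair(c, b), a), pair(h(pair(h(pair(a, c)), pair(c, a))), pair(a, a))), pair(c, pair(c, pair(b, a))))   [R3 at 1.1.1.1]
2. pair(pair(pair(pair(c, b), a), pair(h(pair(h(pair(a, c)), pair(c, a))), pair(a, a))), pair(c, pair(c, pair(b, a))))  →  pair(pair(pair(pair(c, b), a), pair(h(pair(pair(b, b), pair(c, a))), pair(a, a))), pair(c, pair(c, pair(b, a))))   [R5 at 1.2.1.1.1]
3. pair(pair(pair(pair(c, b), a), pair(h(pair(pair(b, b), pair(c, a))), pair(a, a))), pair(c, pair(c, pair(b, a))))  →  pair(pair(pair(pair(c, b), a), pair(b, pair(a, a))), pair(c, pair(c, pair(b, a))))   [R3 at 1.2.1]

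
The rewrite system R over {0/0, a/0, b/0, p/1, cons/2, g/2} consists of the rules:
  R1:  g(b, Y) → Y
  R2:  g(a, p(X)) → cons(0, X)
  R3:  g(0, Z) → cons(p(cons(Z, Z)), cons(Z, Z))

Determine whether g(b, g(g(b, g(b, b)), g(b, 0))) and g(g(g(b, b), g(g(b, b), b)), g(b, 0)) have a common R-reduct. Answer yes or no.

yes — NF(t₁) = 0, NF(t₂) = 0

Reduce t₁ = g(b, g(g(b, g(b, b)), g(b, 0))):
1. g(b, g(g(b, g(b, b)), g(b, 0)))  →  g(g(b, g(b, b)), g(b, 0))   [R1 at ε]
2. g(g(b, g(b, b)), g(b, 0))  →  g(g(b, b), g(b, 0))   [R1 at 1]
3. g(g(b, b), g(b, 0))  →  g(b, g(b, 0))   [R1 at 1]
4. g(b, g(b, 0))  →  g(b, 0)   [R1 at ε]
5. g(b, 0)  →  0   [R1 at ε]

Reduce t₂ = g(g(g(b, b), g(g(b, b), b)), g(b, 0)):
1. g(g(g(b, b), g(g(b, b), b)), g(b, 0))  →  g(g(b, g(g(b, b), b)), g(b, 0))   [R1 at 1.1]
2. g(g(b, g(g(b, b), b)), g(b, 0))  →  g(g(g(b, b), b), g(b, 0))   [R1 at 1]
3. g(g(g(b, b), b), g(b, 0))  →  g(g(b, b), g(b, 0))   [R1 at 1.1]
4. g(g(b, b), g(b, 0))  →  g(b, g(b, 0))   [R1 at 1]
5. g(b, g(b, 0))  →  g(b, 0)   [R1 at ε]
6. g(b, 0)  →  0   [R1 at ε]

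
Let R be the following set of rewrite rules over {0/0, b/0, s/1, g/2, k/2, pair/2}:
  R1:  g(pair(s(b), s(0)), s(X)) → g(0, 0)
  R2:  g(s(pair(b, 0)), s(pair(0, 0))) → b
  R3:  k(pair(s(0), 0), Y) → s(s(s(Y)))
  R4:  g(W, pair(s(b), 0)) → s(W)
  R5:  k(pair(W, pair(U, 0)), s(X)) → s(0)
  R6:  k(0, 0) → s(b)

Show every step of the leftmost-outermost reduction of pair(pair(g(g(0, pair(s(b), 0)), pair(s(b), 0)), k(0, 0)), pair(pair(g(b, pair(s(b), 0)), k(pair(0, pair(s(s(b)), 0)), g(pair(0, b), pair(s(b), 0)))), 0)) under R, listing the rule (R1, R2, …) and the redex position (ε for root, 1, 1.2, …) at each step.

1. pair(pair(g(g(0, pair(s(b), 0)), pair(s(b), 0)), k(0, 0)), pair(pair(g(b, pair(s(b), 0)), k(pair(0, pair(s(s(b)), 0)), g(pair(0, b), pair(s(b), 0)))), 0))  →  pair(pair(s(g(0, pair(s(b), 0))), k(0, 0)), pair(pair(g(b, pair(s(b), 0)), k(pair(0, pair(s(s(b)), 0)), g(pair(0, b), pair(s(b), 0)))), 0))   [R4 at 1.1]
2. pair(pair(s(g(0, pair(s(b), 0))), k(0, 0)), pair(pair(g(b, pair(s(b), 0)), k(pair(0, pair(s(s(b)), 0)), g(pair(0, b), pair(s(b), 0)))), 0))  →  pair(pair(s(s(0)), k(0, 0)), pair(pair(g(b, pair(s(b), 0)), k(pair(0, pair(s(s(b)), 0)), g(pair(0, b), pair(s(b), 0)))), 0))   [R4 at 1.1.1]
3. pair(pair(s(s(0)), k(0, 0)), pair(pair(g(b, pair(s(b), 0)), k(pair(0, pair(s(s(b)), 0)), g(pair(0, b), pair(s(b), 0)))), 0))  →  pair(pair(s(s(0)), s(b)), pair(pair(g(b, pair(s(b), 0)), k(pair(0, pair(s(s(b)), 0)), g(pair(0, b), pair(s(b), 0)))), 0))   [R6 at 1.2]
4. pair(pair(s(s(0)), s(b)), pair(pair(g(b, pair(s(b), 0)), k(pair(0, pair(s(s(b)), 0)), g(pair(0, b), pair(s(b), 0)))), 0))  →  pair(pair(s(s(0)), s(b)), pair(pair(s(b), k(pair(0, pair(s(s(b)), 0)), g(pair(0, b), pair(s(b), 0)))), 0))   [R4 at 2.1.1]
5. pair(pair(s(s(0)), s(b)), pair(pair(s(b), k(pair(0, pair(s(s(b)), 0)), g(pair(0, b), pair(s(b), 0)))), 0))  →  pair(pair(s(s(0)), s(b)), pair(pair(s(b), k(pair(0, pair(s(s(b)), 0)), s(pair(0, b)))), 0))   [R4 at 2.1.2.2]
6. pair(pair(s(s(0)), s(b)), pair(pair(s(b), k(pair(0, pair(s(s(b)), 0)), s(pair(0, b)))), 0))  →  pair(pair(s(s(0)), s(b)), pair(pair(s(b), s(0)), 0))   [R5 at 2.1.2]

pair(pair(s(s(0)), s(b)), pair(pair(s(b), s(0)), 0))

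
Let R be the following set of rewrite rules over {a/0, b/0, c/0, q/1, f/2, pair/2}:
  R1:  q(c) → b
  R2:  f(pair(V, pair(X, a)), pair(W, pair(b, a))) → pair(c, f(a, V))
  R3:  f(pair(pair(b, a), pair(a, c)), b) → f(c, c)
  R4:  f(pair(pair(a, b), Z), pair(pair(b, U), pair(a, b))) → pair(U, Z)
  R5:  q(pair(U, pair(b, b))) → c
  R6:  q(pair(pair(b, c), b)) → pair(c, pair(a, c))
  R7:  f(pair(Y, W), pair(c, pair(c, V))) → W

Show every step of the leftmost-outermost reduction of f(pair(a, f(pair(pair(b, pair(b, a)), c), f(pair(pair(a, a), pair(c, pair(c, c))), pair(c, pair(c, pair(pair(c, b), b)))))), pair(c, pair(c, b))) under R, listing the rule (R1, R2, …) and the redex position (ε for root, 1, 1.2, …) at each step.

c

1. f(pair(a, f(pair(pair(b, pair(b, a)), c), f(pair(pair(a, a), pair(c, pair(c, c))), pair(c, pair(c, pair(pair(c, b), b)))))), pair(c, pair(c, b)))  →  f(pair(pair(b, pair(b, a)), c), f(pair(pair(a, a), pair(c, pair(c, c))), pair(c, pair(c, pair(pair(c, b), b)))))   [R7 at ε]
2. f(pair(pair(b, pair(b, a)), c), f(pair(pair(a, a), pair(c, pair(c, c))), pair(c, pair(c, pair(pair(c, b), b)))))  →  f(pair(pair(b, pair(b, a)), c), pair(c, pair(c, c)))   [R7 at 2]
3. f(pair(pair(b, pair(b, a)), c), pair(c, pair(c, c)))  →  c   [R7 at ε]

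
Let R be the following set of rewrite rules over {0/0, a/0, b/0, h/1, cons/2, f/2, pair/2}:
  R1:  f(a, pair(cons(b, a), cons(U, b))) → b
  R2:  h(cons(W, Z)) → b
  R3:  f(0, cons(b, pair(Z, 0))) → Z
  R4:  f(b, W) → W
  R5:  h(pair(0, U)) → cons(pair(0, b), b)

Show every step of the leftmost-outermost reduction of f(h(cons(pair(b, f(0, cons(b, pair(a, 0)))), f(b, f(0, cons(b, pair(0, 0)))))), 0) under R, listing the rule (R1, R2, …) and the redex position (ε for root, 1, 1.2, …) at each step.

1. f(h(cons(pair(b, f(0, cons(b, pair(a, 0)))), f(b, f(0, cons(b, pair(0, 0)))))), 0)  →  f(b, 0)   [R2 at 1]
2. f(b, 0)  →  0   [R4 at ε]

0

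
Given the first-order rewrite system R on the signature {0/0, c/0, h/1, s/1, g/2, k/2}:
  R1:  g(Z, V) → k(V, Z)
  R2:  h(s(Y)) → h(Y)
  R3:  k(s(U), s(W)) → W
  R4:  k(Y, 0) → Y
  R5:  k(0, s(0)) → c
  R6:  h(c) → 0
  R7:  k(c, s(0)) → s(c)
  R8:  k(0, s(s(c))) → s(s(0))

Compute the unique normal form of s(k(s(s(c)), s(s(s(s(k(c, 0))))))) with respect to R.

1. s(k(s(s(c)), s(s(s(s(k(c, 0)))))))  →  s(s(s(s(k(c, 0)))))   [R3 at 1]
2. s(s(s(s(k(c, 0)))))  →  s(s(s(s(c))))   [R4 at 1.1.1.1]

s(s(s(s(c))))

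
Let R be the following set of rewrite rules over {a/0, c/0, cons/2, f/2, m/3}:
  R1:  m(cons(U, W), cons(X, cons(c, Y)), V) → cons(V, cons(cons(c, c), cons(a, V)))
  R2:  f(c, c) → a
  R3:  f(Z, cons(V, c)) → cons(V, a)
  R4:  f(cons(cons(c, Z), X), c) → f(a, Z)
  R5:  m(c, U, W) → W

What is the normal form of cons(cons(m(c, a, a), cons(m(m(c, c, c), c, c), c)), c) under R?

1. cons(cons(m(c, a, a), cons(m(m(c, c, c), c, c), c)), c)  →  cons(cons(a, cons(m(m(c, c, c), c, c), c)), c)   [R5 at 1.1]
2. cons(cons(a, cons(m(m(c, c, c), c, c), c)), c)  →  cons(cons(a, cons(m(c, c, c), c)), c)   [R5 at 1.2.1.1]
3. cons(cons(a, cons(m(c, c, c), c)), c)  →  cons(cons(a, cons(c, c)), c)   [R5 at 1.2.1]

cons(cons(a, cons(c, c)), c)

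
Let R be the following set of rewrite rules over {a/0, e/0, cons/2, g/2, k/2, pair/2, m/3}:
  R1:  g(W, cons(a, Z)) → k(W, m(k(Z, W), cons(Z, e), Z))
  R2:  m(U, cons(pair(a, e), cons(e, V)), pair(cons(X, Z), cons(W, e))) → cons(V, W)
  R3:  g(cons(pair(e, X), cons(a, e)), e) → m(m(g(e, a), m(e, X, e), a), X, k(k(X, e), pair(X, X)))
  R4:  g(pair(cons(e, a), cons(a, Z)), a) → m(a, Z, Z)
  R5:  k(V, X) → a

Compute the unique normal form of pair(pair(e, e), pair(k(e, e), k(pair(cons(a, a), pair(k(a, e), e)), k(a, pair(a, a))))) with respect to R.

pair(pair(e, e), pair(a, a))

1. pair(pair(e, e), pair(k(e, e), k(pair(cons(a, a), pair(k(a, e), e)), k(a, pair(a, a)))))  →  pair(pair(e, e), pair(a, k(pair(cons(a, a), pair(k(a, e), e)), k(a, pair(a, a)))))   [R5 at 2.1]
2. pair(pair(e, e), pair(a, k(pair(cons(a, a), pair(k(a, e), e)), k(a, pair(a, a)))))  →  pair(pair(e, e), pair(a, a))   [R5 at 2.2]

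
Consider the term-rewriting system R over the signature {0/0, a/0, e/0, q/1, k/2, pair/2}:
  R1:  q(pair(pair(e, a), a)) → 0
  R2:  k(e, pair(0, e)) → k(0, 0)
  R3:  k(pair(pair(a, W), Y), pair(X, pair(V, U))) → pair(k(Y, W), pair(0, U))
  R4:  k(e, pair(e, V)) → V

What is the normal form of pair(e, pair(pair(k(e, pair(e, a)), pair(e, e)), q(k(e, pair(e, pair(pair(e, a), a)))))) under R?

pair(e, pair(pair(a, pair(e, e)), 0))

1. pair(e, pair(pair(k(e, pair(e, a)), pair(e, e)), q(k(e, pair(e, pair(pair(e, a), a))))))  →  pair(e, pair(pair(a, pair(e, e)), q(k(e, pair(e, pair(pair(e, a), a))))))   [R4 at 2.1.1]
2. pair(e, pair(pair(a, pair(e, e)), q(k(e, pair(e, pair(pair(e, a), a))))))  →  pair(e, pair(pair(a, pair(e, e)), q(pair(pair(e, a), a))))   [R4 at 2.2.1]
3. pair(e, pair(pair(a, pair(e, e)), q(pair(pair(e, a), a))))  →  pair(e, pair(pair(a, pair(e, e)), 0))   [R1 at 2.2]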